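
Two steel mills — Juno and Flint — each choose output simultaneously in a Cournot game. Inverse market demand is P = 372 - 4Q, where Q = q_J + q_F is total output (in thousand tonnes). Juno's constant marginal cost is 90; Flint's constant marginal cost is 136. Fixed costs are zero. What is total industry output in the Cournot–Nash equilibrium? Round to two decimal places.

Juno's profit: π_J = (372 - 4Q)q_J - (90q_J). Setting ∂π_J/∂q_J = 0: 282 - 8q_J - 4(q_F) = 0.
Flint's profit: π_F = (372 - 4Q)q_F - (136q_F). Setting ∂π_F/∂q_F = 0: 236 - 8q_F - 4(q_J) = 0.
Best responses: q_J = (282 - 4q_F)/8, q_F = (236 - 4q_J)/8.
Solving the pair: q_J = 82/3, q_F = 95/6.
Total output Q = 82/3 + 95/6 = 259/6.

43.17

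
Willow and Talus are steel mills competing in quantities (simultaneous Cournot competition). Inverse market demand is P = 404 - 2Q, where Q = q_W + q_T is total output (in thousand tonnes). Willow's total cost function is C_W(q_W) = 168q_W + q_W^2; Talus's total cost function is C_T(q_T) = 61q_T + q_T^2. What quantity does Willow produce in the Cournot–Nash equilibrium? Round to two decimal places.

Willow's profit: π_W = (404 - 2Q)q_W - (168q_W + q_W²). Setting ∂π_W/∂q_W = 0: 236 - 6q_W - 2(q_T) = 0.
Talus's profit: π_T = (404 - 2Q)q_T - (61q_T + q_T²). Setting ∂π_T/∂q_T = 0: 343 - 6q_T - 2(q_W) = 0.
Rearranging gives the reaction functions q_W = (236 - 2q_T)/6 and q_T = (343 - 2q_W)/6.
Solving the pair: q_W = 365/16, q_T = 793/16.

22.81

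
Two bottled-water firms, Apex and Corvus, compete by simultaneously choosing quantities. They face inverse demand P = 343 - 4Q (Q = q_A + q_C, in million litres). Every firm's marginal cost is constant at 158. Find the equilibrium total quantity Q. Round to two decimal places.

30.83

A representative firm's profit is π_i = q_i(343 - 4Q) - 158q_i.
Setting ∂π_i/∂q_i = 0 with rivals' quantities fixed: 185 - 8q_i - 4q_j = 0.
With identical firms every q_j equals q_i, so q_j = q_i and 185 = 12q_i, giving q_i = 185/12.
Total output Q = 185/12 + 185/12 = 185/6.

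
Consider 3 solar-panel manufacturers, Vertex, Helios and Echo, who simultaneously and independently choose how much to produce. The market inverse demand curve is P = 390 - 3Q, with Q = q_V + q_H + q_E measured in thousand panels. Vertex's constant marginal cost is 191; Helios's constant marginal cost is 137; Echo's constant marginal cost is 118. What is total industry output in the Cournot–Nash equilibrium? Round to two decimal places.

Vertex's profit: π_V = (390 - 3Q)q_V - (191q_V). Setting ∂π_V/∂q_V = 0: 199 - 6q_V - 3(q_H + q_E) = 0.
Helios's profit: π_H = (390 - 3Q)q_H - (137q_H). Setting ∂π_H/∂q_H = 0: 253 - 6q_H - 3(q_V + q_E) = 0.
Echo's first-order condition: 272 - 6q_E - 3(q_V + q_H) = 0.
Summing all 3 equations gives 724 − 12Q = 0, hence Q = 181/3.
Back-substituting: q_V = (199 − 181)/3 = 6, q_H = (253 − 181)/3 = 24, q_E = (272 − 181)/3 = 91/3.
Total output Q = 6 + 24 + 91/3 = 181/3.

60.33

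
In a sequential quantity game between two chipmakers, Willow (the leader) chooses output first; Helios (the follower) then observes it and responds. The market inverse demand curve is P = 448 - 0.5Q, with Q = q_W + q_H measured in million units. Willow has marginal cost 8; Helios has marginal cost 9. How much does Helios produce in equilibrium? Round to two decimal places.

The follower Helios best-responds to any q_W: π_H = (448 - 0.5Q)q_H - 9q_H.
Follower FOC: 439 - (1/2)q_W - q_H = 0, so q_H(q_W) = (439 - (1/2)q_W).
The leader anticipates this reaction. Substituting into P = 448 - 0.5Q gives P = 457/2 - (1/4)q_W, so π_W = (457/2 - (1/4)q_W)q_W - 8q_W.
Leader FOC: 441/2 - (1/2)q_W = 0, so q_W = 441.
Then q_H = (439 - (1/2)·441) = 437/2.

218.50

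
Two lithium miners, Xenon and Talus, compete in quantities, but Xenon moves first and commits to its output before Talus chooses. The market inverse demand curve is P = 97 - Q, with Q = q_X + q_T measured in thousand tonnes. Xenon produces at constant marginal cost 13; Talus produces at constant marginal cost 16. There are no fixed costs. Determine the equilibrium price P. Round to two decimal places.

34.75

The follower Talus best-responds to any q_X: π_T = (97 - Q)q_T - 16q_T.
Follower FOC: 81 - q_X - 2q_T = 0, so q_T(q_X) = (81 - q_X)/2.
Xenon substitutes q_T(q_X) into its own profit: π_X = q_X(97 - q_X - (81 - q_X)/2) - 13q_X = (113/2 - (1/2)q_X)q_X - 13q_X.
The leader's first-order condition 87/2 - q_X = 0 yields q_X = 87/2.
Then q_T = (81 - 87/2)/2 = 75/4.
Total output Q = 249/4, so price P = 97 - 249/4 = 139/4.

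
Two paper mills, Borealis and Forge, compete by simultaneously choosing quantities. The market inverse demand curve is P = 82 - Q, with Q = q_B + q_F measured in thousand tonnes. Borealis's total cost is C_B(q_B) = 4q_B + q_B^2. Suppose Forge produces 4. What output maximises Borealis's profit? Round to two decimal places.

With the rival's output fixed at 4, Borealis's profit is π_B = (82 - 4 - q_B)q_B - (4q_B + q_B²) = (78 - q_B)q_B - (4q_B + q_B²).
∂π_B/∂q_B = 74 - 4q_B = 0, so q_B = 37/2.

18.50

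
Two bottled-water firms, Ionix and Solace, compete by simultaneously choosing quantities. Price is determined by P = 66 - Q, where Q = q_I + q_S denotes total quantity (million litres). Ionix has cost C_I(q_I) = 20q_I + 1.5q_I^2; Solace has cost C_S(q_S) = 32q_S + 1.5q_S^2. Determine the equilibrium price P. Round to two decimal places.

Ionix's profit: π_I = (66 - Q)q_I - (20q_I + (3/2)q_I²). Setting ∂π_I/∂q_I = 0: 46 - 5q_I - (q_S) = 0.
Solace's profit: π_S = (66 - Q)q_S - (32q_S + (3/2)q_S²). Setting ∂π_S/∂q_S = 0: 34 - 5q_S - (q_I) = 0.
Best responses: q_I = (46 - q_S)/5, q_S = (34 - q_I)/5.
Solving the pair: q_I = 49/6, q_S = 31/6.
Total output Q = 40/3, so price P = 66 - 40/3 = 158/3.

52.67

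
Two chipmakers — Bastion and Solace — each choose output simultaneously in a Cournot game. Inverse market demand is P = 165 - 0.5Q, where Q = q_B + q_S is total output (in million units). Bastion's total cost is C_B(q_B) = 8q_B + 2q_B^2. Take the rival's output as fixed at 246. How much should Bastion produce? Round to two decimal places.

With the rival's output fixed at 246, Bastion's profit is π_B = (165 - (1/2)·246 - (1/2)q_B)q_B - (8q_B + 2q_B²) = (42 - (1/2)q_B)q_B - (8q_B + 2q_B²).
∂π_B/∂q_B = 34 - 5q_B = 0, so q_B = 34/5.

6.80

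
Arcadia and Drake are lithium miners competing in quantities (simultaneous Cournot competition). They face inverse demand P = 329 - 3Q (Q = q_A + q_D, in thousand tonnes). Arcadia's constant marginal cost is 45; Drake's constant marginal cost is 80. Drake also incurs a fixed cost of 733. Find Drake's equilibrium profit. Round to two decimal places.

Arcadia's profit: π_A = (329 - 3Q)q_A - (45q_A). Setting ∂π_A/∂q_A = 0: 284 - 6q_A - 3(q_D) = 0.
Drake's profit: π_D = (329 - 3Q)q_D - (80q_D). Setting ∂π_D/∂q_D = 0: 249 - 6q_D - 3(q_A) = 0.
Best responses: q_A = (284 - 3q_D)/6, q_D = (249 - 3q_A)/6.
Substituting one into the other gives q_A = 319/9 and q_D = 214/9.
Price P = 329 - 3·(533/9) = 454/3.
Drake's profit: (454/3 - 80)·(214/9) - 733 = 963.1481.

963.15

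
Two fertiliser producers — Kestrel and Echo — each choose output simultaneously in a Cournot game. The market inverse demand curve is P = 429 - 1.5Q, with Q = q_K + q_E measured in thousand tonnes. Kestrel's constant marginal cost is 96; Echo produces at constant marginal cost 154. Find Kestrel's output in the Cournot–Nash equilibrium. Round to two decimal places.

86.89

Kestrel's profit: π_K = (429 - 1.5Q)q_K - (96q_K). Setting ∂π_K/∂q_K = 0: 333 - 3q_K - (3/2)(q_E) = 0.
Echo's profit: π_E = (429 - 1.5Q)q_E - (154q_E). Setting ∂π_E/∂q_E = 0: 275 - 3q_E - (3/2)(q_K) = 0.
Rearranging gives the reaction functions q_K = (333 - (3/2)q_E)/3 and q_E = (275 - (3/2)q_K)/3.
Solving the pair: q_K = 782/9, q_E = 434/9.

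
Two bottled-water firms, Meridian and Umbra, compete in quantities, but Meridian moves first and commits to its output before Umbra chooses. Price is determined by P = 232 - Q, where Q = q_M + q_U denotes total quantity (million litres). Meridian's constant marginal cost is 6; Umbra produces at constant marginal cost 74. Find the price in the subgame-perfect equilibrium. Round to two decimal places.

The follower Umbra best-responds to any q_M: π_U = (232 - Q)q_U - 74q_U.
∂π_U/∂q_U = 158 - q_M - 2q_U = 0 gives the reaction function q_U = (158 - q_M)/2.
The leader anticipates this reaction. Substituting into P = 232 - Q gives P = 153 - (1/2)q_M, so π_M = (153 - (1/2)q_M)q_M - 6q_M.
Leader FOC: 147 - q_M = 0, so q_M = 147.
Then q_U = (158 - 147)/2 = 11/2.
Total output Q = 305/2, so price P = 232 - 305/2 = 159/2.

79.50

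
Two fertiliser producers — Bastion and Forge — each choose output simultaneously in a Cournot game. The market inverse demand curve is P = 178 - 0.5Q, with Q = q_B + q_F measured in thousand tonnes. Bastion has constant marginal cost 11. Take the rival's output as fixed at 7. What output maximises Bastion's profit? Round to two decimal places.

163.50

With the rival's output fixed at 7, Bastion's profit is π_B = (178 - (1/2)·7 - (1/2)q_B)q_B - (11q_B) = (349/2 - (1/2)q_B)q_B - (11q_B).
∂π_B/∂q_B = 327/2 - q_B = 0, so q_B = 327/2.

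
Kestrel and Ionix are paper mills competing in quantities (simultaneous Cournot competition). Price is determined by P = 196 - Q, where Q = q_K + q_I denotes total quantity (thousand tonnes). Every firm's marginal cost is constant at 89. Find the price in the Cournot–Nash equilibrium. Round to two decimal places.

124.67

A representative firm's profit is π_i = q_i(196 - Q) - 89q_i.
Setting ∂π_i/∂q_i = 0 with rivals' quantities fixed: 107 - 2q_i - q_j = 0.
With identical firms every q_j equals q_i, so q_j = q_i and 107 = 3q_i, giving q_i = 107/3.
Total output Q = 214/3, so price P = 196 - 214/3 = 374/3.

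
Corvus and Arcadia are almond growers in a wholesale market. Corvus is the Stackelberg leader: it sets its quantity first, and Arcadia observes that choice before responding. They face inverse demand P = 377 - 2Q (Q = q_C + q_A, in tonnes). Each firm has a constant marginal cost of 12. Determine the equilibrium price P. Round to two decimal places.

103.25

The follower Arcadia best-responds to any q_C: π_A = (377 - 2Q)q_A - 12q_A.
∂π_A/∂q_A = 365 - 2q_C - 4q_A = 0 gives the reaction function q_A = (365 - 2q_C)/4.
The leader anticipates this reaction. Substituting into P = 377 - 2Q gives P = 389/2 - q_C, so π_C = (389/2 - q_C)q_C - 12q_C.
Maximising: ∂π_C/∂q_C = 365/2 - 2q_C = 0, giving q_C = 365/4.
Then q_A = (365 - 2·(365/4))/4 = 365/8.
Total output Q = 1095/8, so price P = 377 - 2·(1095/8) = 413/4.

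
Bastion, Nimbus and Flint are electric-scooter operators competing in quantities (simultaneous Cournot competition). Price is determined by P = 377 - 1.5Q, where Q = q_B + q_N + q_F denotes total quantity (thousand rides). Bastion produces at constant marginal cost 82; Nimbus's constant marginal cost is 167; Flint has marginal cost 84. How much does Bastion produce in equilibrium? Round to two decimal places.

Bastion's profit: π_B = (377 - 1.5Q)q_B - (82q_B). Setting ∂π_B/∂q_B = 0: 295 - 3q_B - (3/2)(q_N + q_F) = 0.
Nimbus's first-order condition: 210 - 3q_N - (3/2)(q_B + q_F) = 0.
Flint's first-order condition: 293 - 3q_F - (3/2)(q_B + q_N) = 0.
Adding the 3 conditions: 798 − 3Q − 3Q = 0, i.e. Q = 133.
Back-substituting: q_B = (295 − 399/2)/(3/2) = 191/3, q_N = (210 − 399/2)/(3/2) = 7, q_F = (293 − 399/2)/(3/2) = 187/3.

63.67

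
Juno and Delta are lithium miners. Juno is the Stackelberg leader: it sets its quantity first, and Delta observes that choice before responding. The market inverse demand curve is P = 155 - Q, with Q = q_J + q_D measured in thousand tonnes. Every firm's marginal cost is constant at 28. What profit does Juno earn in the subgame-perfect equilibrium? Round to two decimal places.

2016.13

Solve by backward induction. Given q_J, the follower Delta maximises π_D = (155 - q_J - q_D)q_D - 28q_D.
Setting the follower's marginal profit to zero, 127 - q_J - 2q_D = 0, i.e. q_D = (127 - q_J)/2.
The leader anticipates this reaction. Substituting into P = 155 - Q gives P = 183/2 - (1/2)q_J, so π_J = (183/2 - (1/2)q_J)q_J - 28q_J.
The leader's first-order condition 127/2 - q_J = 0 yields q_J = 127/2.
Then q_D = (127 - 127/2)/2 = 127/4.
Price P = 155 - 381/4 = 239/4.
Juno's profit: (239/4 - 28)·(127/2) = 2016.1250.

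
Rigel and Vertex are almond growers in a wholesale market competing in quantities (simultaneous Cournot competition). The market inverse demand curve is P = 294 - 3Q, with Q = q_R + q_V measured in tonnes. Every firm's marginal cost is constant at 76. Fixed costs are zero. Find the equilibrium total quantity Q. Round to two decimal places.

48.44

Each firm earns π_i = (294 - 3Q)q_i - 76q_i.
Setting ∂π_i/∂q_i = 0 with rivals' quantities fixed: 218 - 6q_i - 3q_j = 0.
By symmetry each firm produces the same amount; substituting q_j = q_i yields q_i = 218/9.
Total output Q = 218/9 + 218/9 = 436/9.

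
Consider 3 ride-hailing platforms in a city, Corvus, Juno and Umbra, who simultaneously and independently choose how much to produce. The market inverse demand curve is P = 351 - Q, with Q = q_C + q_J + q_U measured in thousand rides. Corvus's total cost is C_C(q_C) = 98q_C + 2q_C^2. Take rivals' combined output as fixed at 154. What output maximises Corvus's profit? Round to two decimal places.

16.50

With rivals' combined output fixed at 154, Corvus's profit is π_C = (351 - 154 - q_C)q_C - (98q_C + 2q_C²) = (197 - q_C)q_C - (98q_C + 2q_C²).
∂π_C/∂q_C = 99 - 6q_C = 0, so q_C = 33/2.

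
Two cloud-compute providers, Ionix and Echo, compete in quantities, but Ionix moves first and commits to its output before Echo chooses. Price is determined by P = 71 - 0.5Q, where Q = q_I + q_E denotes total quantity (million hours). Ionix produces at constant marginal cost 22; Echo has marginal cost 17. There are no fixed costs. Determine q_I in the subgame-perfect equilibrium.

Solve by backward induction. Given q_I, the follower Echo maximises π_E = (71 - (1/2)q_I - (1/2)q_E)q_E - 17q_E.
Follower FOC: 54 - (1/2)q_I - q_E = 0, so q_E(q_I) = (54 - (1/2)q_I).
The leader anticipates this reaction. Substituting into P = 71 - 0.5Q gives P = 44 - (1/4)q_I, so π_I = (44 - (1/4)q_I)q_I - 22q_I.
Leader FOC: 22 - (1/2)q_I = 0, so q_I = 44.
Then q_E = (54 - (1/2)·44) = 32.

44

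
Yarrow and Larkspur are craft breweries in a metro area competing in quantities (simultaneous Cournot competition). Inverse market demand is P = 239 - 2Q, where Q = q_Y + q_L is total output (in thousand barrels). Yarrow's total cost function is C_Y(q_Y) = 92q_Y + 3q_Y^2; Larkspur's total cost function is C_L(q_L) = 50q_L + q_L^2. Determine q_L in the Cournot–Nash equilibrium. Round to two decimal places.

Yarrow's profit: π_Y = (239 - 2Q)q_Y - (92q_Y + 3q_Y²). Setting ∂π_Y/∂q_Y = 0: 147 - 10q_Y - 2(q_L) = 0.
Larkspur's first-order condition: 189 - 6q_L - 2(q_Y) = 0.
Best responses: q_Y = (147 - 2q_L)/10, q_L = (189 - 2q_Y)/6.
Substituting one into the other gives q_Y = 9 and q_L = 57/2.

28.50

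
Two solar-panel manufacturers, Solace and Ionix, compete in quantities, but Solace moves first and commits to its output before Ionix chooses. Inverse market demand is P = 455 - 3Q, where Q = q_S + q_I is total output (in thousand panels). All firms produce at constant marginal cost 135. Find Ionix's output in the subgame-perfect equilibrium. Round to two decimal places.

Solve by backward induction. Given q_S, the follower Ionix maximises π_I = (455 - 3q_S - 3q_I)q_I - 135q_I.
Setting the follower's marginal profit to zero, 320 - 3q_S - 6q_I = 0, i.e. q_I = (320 - 3q_S)/6.
The leader anticipates this reaction. Substituting into P = 455 - 3Q gives P = 295 - (3/2)q_S, so π_S = (295 - (3/2)q_S)q_S - 135q_S.
The leader's first-order condition 160 - 3q_S = 0 yields q_S = 160/3.
Then q_I = (320 - 3·(160/3))/6 = 80/3.

26.67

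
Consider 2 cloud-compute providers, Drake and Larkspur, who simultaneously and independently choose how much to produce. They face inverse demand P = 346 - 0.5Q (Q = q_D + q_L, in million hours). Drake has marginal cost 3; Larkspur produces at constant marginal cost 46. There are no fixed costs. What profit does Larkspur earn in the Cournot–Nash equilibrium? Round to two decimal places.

14677.56

Drake's profit: π_D = (346 - 0.5Q)q_D - (3q_D). Setting ∂π_D/∂q_D = 0: 343 - q_D - (1/2)(q_L) = 0.
Larkspur's profit: π_L = (346 - 0.5Q)q_L - (46q_L). Setting ∂π_L/∂q_L = 0: 300 - q_L - (1/2)(q_D) = 0.
Best responses: q_D = (343 - (1/2)q_L), q_L = (300 - (1/2)q_D).
Solving the pair: q_D = 772/3, q_L = 514/3.
Price P = 346 - (1/2)·(1286/3) = 395/3.
Larkspur's profit: (395/3 - 46)·(514/3) = 14677.5556.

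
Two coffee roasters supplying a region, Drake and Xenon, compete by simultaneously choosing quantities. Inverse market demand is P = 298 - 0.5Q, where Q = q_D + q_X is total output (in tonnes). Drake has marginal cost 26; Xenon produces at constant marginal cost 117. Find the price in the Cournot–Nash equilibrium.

147

Drake's profit: π_D = (298 - 0.5Q)q_D - (26q_D). Setting ∂π_D/∂q_D = 0: 272 - q_D - (1/2)(q_X) = 0.
Xenon's first-order condition: 181 - q_X - (1/2)(q_D) = 0.
Best responses: q_D = (272 - (1/2)q_X), q_X = (181 - (1/2)q_D).
Substituting one into the other gives q_D = 242 and q_X = 60.
Total output Q = 302, so price P = 298 - (1/2)·302 = 147.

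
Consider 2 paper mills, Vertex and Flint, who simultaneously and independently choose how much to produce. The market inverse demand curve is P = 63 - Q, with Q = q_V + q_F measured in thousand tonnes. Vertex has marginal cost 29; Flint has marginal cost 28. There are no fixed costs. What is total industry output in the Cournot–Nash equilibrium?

23

Vertex's profit: π_V = (63 - Q)q_V - (29q_V). Setting ∂π_V/∂q_V = 0: 34 - 2q_V - (q_F) = 0.
Flint's first-order condition: 35 - 2q_F - (q_V) = 0.
So q_V = (34 - q_F)/2 and q_F = (35 - q_V)/2.
Substituting one into the other gives q_V = 11 and q_F = 12.
Total output Q = 11 + 12 = 23.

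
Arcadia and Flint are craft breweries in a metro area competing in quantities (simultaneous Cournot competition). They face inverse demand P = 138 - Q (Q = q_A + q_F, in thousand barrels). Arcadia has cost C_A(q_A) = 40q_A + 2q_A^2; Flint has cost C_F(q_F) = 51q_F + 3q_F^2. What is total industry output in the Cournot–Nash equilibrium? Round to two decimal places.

23.85

Arcadia's profit: π_A = (138 - Q)q_A - (40q_A + 2q_A²). Setting ∂π_A/∂q_A = 0: 98 - 6q_A - (q_F) = 0.
Flint's profit: π_F = (138 - Q)q_F - (51q_F + 3q_F²). Setting ∂π_F/∂q_F = 0: 87 - 8q_F - (q_A) = 0.
Best responses: q_A = (98 - q_F)/6, q_F = (87 - q_A)/8.
Solving the pair: q_A = 697/47, q_F = 424/47.
Total output Q = 697/47 + 424/47 = 1121/47.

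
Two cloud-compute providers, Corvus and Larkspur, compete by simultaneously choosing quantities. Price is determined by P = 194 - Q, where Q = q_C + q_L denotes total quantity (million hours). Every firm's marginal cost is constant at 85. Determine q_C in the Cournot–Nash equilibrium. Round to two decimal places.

36.33

A representative firm's profit is π_i = q_i(194 - Q) - 85q_i.
Setting ∂π_i/∂q_i = 0 with rivals' quantities fixed: 109 - 2q_i - q_j = 0.
With identical firms every q_j equals q_i, so q_j = q_i and 109 = 3q_i, giving q_i = 109/3.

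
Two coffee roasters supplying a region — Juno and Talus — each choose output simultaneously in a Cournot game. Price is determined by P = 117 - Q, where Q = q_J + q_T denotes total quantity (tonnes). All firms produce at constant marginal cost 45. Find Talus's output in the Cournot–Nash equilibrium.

24

Each firm earns π_i = (117 - Q)q_i - 45q_i.
Setting ∂π_i/∂q_i = 0 with rivals' quantities fixed: 72 - 2q_i - q_j = 0.
By symmetry each firm produces the same amount; substituting q_j = q_i yields q_i = 72/3 = 24.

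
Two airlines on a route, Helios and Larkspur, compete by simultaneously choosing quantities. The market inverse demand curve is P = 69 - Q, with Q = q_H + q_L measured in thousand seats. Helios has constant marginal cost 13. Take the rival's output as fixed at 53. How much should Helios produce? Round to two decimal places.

With the rival's output fixed at 53, Helios's profit is π_H = (69 - 53 - q_H)q_H - (13q_H) = (16 - q_H)q_H - (13q_H).
∂π_H/∂q_H = 3 - 2q_H = 0, so q_H = 3/2.

1.50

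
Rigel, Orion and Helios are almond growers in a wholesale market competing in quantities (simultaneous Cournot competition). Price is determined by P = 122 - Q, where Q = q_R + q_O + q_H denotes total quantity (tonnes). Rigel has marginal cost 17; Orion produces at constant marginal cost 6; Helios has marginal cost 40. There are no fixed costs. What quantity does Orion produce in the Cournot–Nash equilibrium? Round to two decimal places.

40.25

Rigel's profit: π_R = (122 - Q)q_R - (17q_R). Setting ∂π_R/∂q_R = 0: 105 - 2q_R - (q_O + q_H) = 0.
Orion's first-order condition: 116 - 2q_O - (q_R + q_H) = 0.
Helios's profit: π_H = (122 - Q)q_H - (40q_H). Setting ∂π_H/∂q_H = 0: 82 - 2q_H - (q_R + q_O) = 0.
Adding the 3 first-order conditions: 303 − 4Q = 0, so Q = 303/4.
Back-substituting: q_R = (105 − 303/4) = 117/4, q_O = (116 − 303/4) = 161/4, q_H = (82 − 303/4) = 25/4.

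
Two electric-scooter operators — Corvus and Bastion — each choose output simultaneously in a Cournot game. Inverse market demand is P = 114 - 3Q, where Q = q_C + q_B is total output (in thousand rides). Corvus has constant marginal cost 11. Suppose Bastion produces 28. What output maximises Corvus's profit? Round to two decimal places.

With the rival's output fixed at 28, Corvus's profit is π_C = (114 - 3·28 - 3q_C)q_C - (11q_C) = (30 - 3q_C)q_C - (11q_C).
∂π_C/∂q_C = 19 - 6q_C = 0, so q_C = 19/6.

3.17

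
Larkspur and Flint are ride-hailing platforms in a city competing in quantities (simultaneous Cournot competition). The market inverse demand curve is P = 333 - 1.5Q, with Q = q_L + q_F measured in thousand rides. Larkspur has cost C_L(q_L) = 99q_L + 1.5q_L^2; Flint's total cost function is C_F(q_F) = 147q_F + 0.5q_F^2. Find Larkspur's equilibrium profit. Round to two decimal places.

2737.37

Larkspur's profit: π_L = (333 - 1.5Q)q_L - (99q_L + (3/2)q_L²). Setting ∂π_L/∂q_L = 0: 234 - 6q_L - (3/2)(q_F) = 0.
Flint's profit: π_F = (333 - 1.5Q)q_F - (147q_F + (1/2)q_F²). Setting ∂π_F/∂q_F = 0: 186 - 4q_F - (3/2)(q_L) = 0.
Best responses: q_L = (234 - (3/2)q_F)/6, q_F = (186 - (3/2)q_L)/4.
Substituting one into the other gives q_L = 876/29 and q_F = 1020/29.
Price P = 333 - (3/2)·(1896/29) = 234.9310.
Larkspur's profit: 234.9310·(876/29) - 99·(876/29) - (3/2)(876/29)² = 2737.3698.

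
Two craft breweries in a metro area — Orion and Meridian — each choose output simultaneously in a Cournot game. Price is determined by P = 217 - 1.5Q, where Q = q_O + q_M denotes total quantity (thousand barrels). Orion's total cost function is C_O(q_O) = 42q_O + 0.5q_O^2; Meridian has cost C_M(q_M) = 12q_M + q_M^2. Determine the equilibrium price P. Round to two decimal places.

Orion's profit: π_O = (217 - 1.5Q)q_O - (42q_O + (1/2)q_O²). Setting ∂π_O/∂q_O = 0: 175 - 4q_O - (3/2)(q_M) = 0.
Meridian's first-order condition: 205 - 5q_M - (3/2)(q_O) = 0.
Best responses: q_O = (175 - (3/2)q_M)/4, q_M = (205 - (3/2)q_O)/5.
Substituting one into the other gives q_O = 31.9718 and q_M = 31.4085.
Total output Q = 63.3803, so price P = 217 - (3/2)·63.3803 = 121.9296.

121.93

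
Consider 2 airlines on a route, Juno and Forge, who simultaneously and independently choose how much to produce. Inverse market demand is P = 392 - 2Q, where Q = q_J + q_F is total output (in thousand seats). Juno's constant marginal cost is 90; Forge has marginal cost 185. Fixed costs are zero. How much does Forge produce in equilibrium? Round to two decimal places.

Juno's profit: π_J = (392 - 2Q)q_J - (90q_J). Setting ∂π_J/∂q_J = 0: 302 - 4q_J - 2(q_F) = 0.
Forge's profit: π_F = (392 - 2Q)q_F - (185q_F). Setting ∂π_F/∂q_F = 0: 207 - 4q_F - 2(q_J) = 0.
Rearranging gives the reaction functions q_J = (302 - 2q_F)/4 and q_F = (207 - 2q_J)/4.
Solving the pair: q_J = 397/6, q_F = 56/3.

18.67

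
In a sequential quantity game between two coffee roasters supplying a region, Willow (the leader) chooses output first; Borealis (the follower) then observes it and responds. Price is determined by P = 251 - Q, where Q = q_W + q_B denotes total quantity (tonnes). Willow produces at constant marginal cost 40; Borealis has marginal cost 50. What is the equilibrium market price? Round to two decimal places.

95.25

Solve by backward induction. Given q_W, the follower Borealis maximises π_B = (251 - q_W - q_B)q_B - 50q_B.
∂π_B/∂q_B = 201 - q_W - 2q_B = 0 gives the reaction function q_B = (201 - q_W)/2.
Willow substitutes q_B(q_W) into its own profit: π_W = q_W(251 - q_W - (201 - q_W)/2) - 40q_W = (301/2 - (1/2)q_W)q_W - 40q_W.
Leader FOC: 221/2 - q_W = 0, so q_W = 221/2.
Then q_B = (201 - 221/2)/2 = 181/4.
Total output Q = 623/4, so price P = 251 - 623/4 = 381/4.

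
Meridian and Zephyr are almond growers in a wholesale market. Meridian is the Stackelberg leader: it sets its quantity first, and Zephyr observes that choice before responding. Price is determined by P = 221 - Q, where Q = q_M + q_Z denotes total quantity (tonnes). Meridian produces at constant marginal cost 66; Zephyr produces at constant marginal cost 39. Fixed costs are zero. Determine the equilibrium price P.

Solve by backward induction. Given q_M, the follower Zephyr maximises π_Z = (221 - q_M - q_Z)q_Z - 39q_Z.
∂π_Z/∂q_Z = 182 - q_M - 2q_Z = 0 gives the reaction function q_Z = (182 - q_M)/2.
The leader anticipates this reaction. Substituting into P = 221 - Q gives P = 130 - (1/2)q_M, so π_M = (130 - (1/2)q_M)q_M - 66q_M.
The leader's first-order condition 64 - q_M = 0 yields q_M = 64.
Then q_Z = (182 - 64)/2 = 59.
Total output Q = 123, so price P = 221 - 123 = 98.

98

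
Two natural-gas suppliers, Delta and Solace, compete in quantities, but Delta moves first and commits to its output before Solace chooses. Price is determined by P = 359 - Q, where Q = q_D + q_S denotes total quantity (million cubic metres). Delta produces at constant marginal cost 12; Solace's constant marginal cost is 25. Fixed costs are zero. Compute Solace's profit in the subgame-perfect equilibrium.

5929

Solve by backward induction. Given q_D, the follower Solace maximises π_S = (359 - q_D - q_S)q_S - 25q_S.
∂π_S/∂q_S = 334 - q_D - 2q_S = 0 gives the reaction function q_S = (334 - q_D)/2.
Delta substitutes q_S(q_D) into its own profit: π_D = q_D(359 - q_D - (334 - q_D)/2) - 12q_D = (192 - (1/2)q_D)q_D - 12q_D.
Maximising: ∂π_D/∂q_D = 180 - q_D = 0, giving q_D = 180.
Then q_S = (334 - 180)/2 = 77.
Price P = 359 - 257 = 102.
Solace's profit: (102 - 25)·77 = 5929.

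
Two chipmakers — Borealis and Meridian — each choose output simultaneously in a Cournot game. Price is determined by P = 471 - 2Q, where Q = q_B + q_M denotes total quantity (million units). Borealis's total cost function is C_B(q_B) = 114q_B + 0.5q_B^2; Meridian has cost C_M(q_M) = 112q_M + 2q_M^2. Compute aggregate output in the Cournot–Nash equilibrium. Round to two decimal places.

Borealis's profit: π_B = (471 - 2Q)q_B - (114q_B + (1/2)q_B²). Setting ∂π_B/∂q_B = 0: 357 - 5q_B - 2(q_M) = 0.
Meridian's profit: π_M = (471 - 2Q)q_M - (112q_M + 2q_M²). Setting ∂π_M/∂q_M = 0: 359 - 8q_M - 2(q_B) = 0.
Rearranging gives the reaction functions q_B = (357 - 2q_M)/5 and q_M = (359 - 2q_B)/8.
Solving the pair: q_B = 1069/18, q_M = 1081/36.
Total output Q = 1069/18 + 1081/36 = 1073/12.

89.42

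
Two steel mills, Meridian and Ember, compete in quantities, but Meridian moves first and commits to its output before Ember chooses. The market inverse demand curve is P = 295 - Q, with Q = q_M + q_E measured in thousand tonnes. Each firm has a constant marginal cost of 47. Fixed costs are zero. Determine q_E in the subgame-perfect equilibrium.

62

The follower Ember best-responds to any q_M: π_E = (295 - Q)q_E - 47q_E.
Setting the follower's marginal profit to zero, 248 - q_M - 2q_E = 0, i.e. q_E = (248 - q_M)/2.
The leader anticipates this reaction. Substituting into P = 295 - Q gives P = 171 - (1/2)q_M, so π_M = (171 - (1/2)q_M)q_M - 47q_M.
Leader FOC: 124 - q_M = 0, so q_M = 124.
Then q_E = (248 - 124)/2 = 62.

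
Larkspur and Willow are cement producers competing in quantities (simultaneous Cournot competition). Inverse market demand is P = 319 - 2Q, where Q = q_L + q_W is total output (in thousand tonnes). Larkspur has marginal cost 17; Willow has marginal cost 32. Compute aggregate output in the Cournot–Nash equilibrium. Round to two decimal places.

Larkspur's profit: π_L = (319 - 2Q)q_L - (17q_L). Setting ∂π_L/∂q_L = 0: 302 - 4q_L - 2(q_W) = 0.
Willow's profit: π_W = (319 - 2Q)q_W - (32q_W). Setting ∂π_W/∂q_W = 0: 287 - 4q_W - 2(q_L) = 0.
Best responses: q_L = (302 - 2q_W)/4, q_W = (287 - 2q_L)/4.
Solving the pair: q_L = 317/6, q_W = 136/3.
Total output Q = 317/6 + 136/3 = 589/6.

98.17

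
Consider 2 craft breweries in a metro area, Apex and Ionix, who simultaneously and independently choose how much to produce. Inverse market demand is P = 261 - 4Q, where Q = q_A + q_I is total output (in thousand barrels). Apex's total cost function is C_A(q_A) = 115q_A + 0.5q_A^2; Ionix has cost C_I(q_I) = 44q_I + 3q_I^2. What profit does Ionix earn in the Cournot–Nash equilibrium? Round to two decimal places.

Apex's profit: π_A = (261 - 4Q)q_A - (115q_A + (1/2)q_A²). Setting ∂π_A/∂q_A = 0: 146 - 9q_A - 4(q_I) = 0.
Ionix's profit: π_I = (261 - 4Q)q_I - (44q_I + 3q_I²). Setting ∂π_I/∂q_I = 0: 217 - 14q_I - 4(q_A) = 0.
So q_A = (146 - 4q_I)/9 and q_I = (217 - 4q_A)/14.
Solving the pair: q_A = 588/55, q_I = 1369/110.
Price P = 261 - 4·(509/22) = 1853/11.
Ionix's profit: (1853/11)·(1369/110) - 44·(1369/110) - 3(1369/110)² = 1084.2254.

1084.23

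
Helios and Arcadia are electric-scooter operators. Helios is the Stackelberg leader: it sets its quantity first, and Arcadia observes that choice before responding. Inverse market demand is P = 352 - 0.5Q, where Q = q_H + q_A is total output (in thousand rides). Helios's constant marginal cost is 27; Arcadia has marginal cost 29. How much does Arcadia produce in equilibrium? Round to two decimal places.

Solve by backward induction. Given q_H, the follower Arcadia maximises π_A = (352 - (1/2)q_H - (1/2)q_A)q_A - 29q_A.
Setting the follower's marginal profit to zero, 323 - (1/2)q_H - q_A = 0, i.e. q_A = (323 - (1/2)q_H).
The leader anticipates this reaction. Substituting into P = 352 - 0.5Q gives P = 381/2 - (1/4)q_H, so π_H = (381/2 - (1/4)q_H)q_H - 27q_H.
The leader's first-order condition 327/2 - (1/2)q_H = 0 yields q_H = 327.
Then q_A = (323 - (1/2)·327) = 319/2.

159.50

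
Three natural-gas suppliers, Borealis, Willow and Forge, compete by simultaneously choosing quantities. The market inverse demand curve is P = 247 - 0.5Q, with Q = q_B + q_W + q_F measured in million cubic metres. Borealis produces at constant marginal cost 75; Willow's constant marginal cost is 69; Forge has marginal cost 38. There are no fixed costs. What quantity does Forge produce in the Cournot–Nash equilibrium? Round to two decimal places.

Borealis's profit: π_B = (247 - 0.5Q)q_B - (75q_B). Setting ∂π_B/∂q_B = 0: 172 - q_B - (1/2)(q_W + q_F) = 0.
Willow's first-order condition: 178 - q_W - (1/2)(q_B + q_F) = 0.
Forge's first-order condition: 209 - q_F - (1/2)(q_B + q_W) = 0.
Summing all 3 equations gives 559 − 2Q = 0, hence Q = 559/2.
Back-substituting: q_B = (172 − 559/4)/(1/2) = 129/2, q_W = (178 − 559/4)/(1/2) = 153/2, q_F = (209 − 559/4)/(1/2) = 277/2.

138.50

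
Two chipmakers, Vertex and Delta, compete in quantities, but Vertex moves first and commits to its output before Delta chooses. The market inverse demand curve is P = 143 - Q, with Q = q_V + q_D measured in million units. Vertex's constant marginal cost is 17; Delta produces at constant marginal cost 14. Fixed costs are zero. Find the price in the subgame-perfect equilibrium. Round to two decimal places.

47.75

Solve by backward induction. Given q_V, the follower Delta maximises π_D = (143 - q_V - q_D)q_D - 14q_D.
Follower FOC: 129 - q_V - 2q_D = 0, so q_D(q_V) = (129 - q_V)/2.
Vertex substitutes q_D(q_V) into its own profit: π_V = q_V(143 - q_V - (129 - q_V)/2) - 17q_V = (157/2 - (1/2)q_V)q_V - 17q_V.
Maximising: ∂π_V/∂q_V = 123/2 - q_V = 0, giving q_V = 123/2.
Then q_D = (129 - 123/2)/2 = 135/4.
Total output Q = 381/4, so price P = 143 - 381/4 = 191/4.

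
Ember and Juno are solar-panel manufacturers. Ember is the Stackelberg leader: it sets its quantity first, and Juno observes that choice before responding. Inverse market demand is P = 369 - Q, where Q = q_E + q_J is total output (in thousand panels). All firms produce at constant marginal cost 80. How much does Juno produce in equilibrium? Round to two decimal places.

The follower Juno best-responds to any q_E: π_J = (369 - Q)q_J - 80q_J.
∂π_J/∂q_J = 289 - q_E - 2q_J = 0 gives the reaction function q_J = (289 - q_E)/2.
Ember substitutes q_J(q_E) into its own profit: π_E = q_E(369 - q_E - (289 - q_E)/2) - 80q_E = (449/2 - (1/2)q_E)q_E - 80q_E.
The leader's first-order condition 289/2 - q_E = 0 yields q_E = 289/2.
Then q_J = (289 - 289/2)/2 = 289/4.

72.25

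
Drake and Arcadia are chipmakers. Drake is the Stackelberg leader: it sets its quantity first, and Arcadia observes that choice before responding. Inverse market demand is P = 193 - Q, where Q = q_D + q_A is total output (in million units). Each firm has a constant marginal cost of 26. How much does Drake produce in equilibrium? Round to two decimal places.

83.50

Solve by backward induction. Given q_D, the follower Arcadia maximises π_A = (193 - q_D - q_A)q_A - 26q_A.
Follower FOC: 167 - q_D - 2q_A = 0, so q_A(q_D) = (167 - q_D)/2.
Drake substitutes q_A(q_D) into its own profit: π_D = q_D(193 - q_D - (167 - q_D)/2) - 26q_D = (219/2 - (1/2)q_D)q_D - 26q_D.
Leader FOC: 167/2 - q_D = 0, so q_D = 167/2.
Then q_A = (167 - 167/2)/2 = 167/4.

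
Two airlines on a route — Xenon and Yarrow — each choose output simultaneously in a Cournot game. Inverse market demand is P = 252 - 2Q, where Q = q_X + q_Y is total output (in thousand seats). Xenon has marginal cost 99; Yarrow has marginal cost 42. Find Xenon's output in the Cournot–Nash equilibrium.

Xenon's profit: π_X = (252 - 2Q)q_X - (99q_X). Setting ∂π_X/∂q_X = 0: 153 - 4q_X - 2(q_Y) = 0.
Yarrow's profit: π_Y = (252 - 2Q)q_Y - (42q_Y). Setting ∂π_Y/∂q_Y = 0: 210 - 4q_Y - 2(q_X) = 0.
So q_X = (153 - 2q_Y)/4 and q_Y = (210 - 2q_X)/4.
Substituting one into the other gives q_X = 16 and q_Y = 89/2.

16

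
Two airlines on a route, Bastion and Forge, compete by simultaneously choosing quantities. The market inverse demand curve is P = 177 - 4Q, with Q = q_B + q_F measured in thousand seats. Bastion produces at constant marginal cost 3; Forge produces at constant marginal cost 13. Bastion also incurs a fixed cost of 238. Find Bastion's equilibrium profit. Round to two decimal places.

702.44

Bastion's profit: π_B = (177 - 4Q)q_B - (3q_B). Setting ∂π_B/∂q_B = 0: 174 - 8q_B - 4(q_F) = 0.
Forge's profit: π_F = (177 - 4Q)q_F - (13q_F). Setting ∂π_F/∂q_F = 0: 164 - 8q_F - 4(q_B) = 0.
Best responses: q_B = (174 - 4q_F)/8, q_F = (164 - 4q_B)/8.
Substituting one into the other gives q_B = 46/3 and q_F = 77/6.
Price P = 177 - 4·(169/6) = 193/3.
Bastion's profit: (193/3 - 3)·(46/3) - 238 = 702.4444.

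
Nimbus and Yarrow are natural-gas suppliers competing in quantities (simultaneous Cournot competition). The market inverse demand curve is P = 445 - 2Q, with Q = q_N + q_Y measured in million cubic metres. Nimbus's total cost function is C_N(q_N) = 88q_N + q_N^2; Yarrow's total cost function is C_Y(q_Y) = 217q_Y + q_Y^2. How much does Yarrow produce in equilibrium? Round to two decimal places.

20.44

Nimbus's profit: π_N = (445 - 2Q)q_N - (88q_N + q_N²). Setting ∂π_N/∂q_N = 0: 357 - 6q_N - 2(q_Y) = 0.
Yarrow's first-order condition: 228 - 6q_Y - 2(q_N) = 0.
Best responses: q_N = (357 - 2q_Y)/6, q_Y = (228 - 2q_N)/6.
Solving the pair: q_N = 843/16, q_Y = 327/16.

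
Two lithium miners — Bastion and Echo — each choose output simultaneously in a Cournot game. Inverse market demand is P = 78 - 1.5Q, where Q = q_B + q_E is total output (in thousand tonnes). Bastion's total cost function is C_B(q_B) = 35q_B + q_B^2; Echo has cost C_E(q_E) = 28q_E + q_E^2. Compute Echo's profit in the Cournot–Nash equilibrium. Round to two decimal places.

166.21

Bastion's profit: π_B = (78 - 1.5Q)q_B - (35q_B + q_B²). Setting ∂π_B/∂q_B = 0: 43 - 5q_B - (3/2)(q_E) = 0.
Echo's profit: π_E = (78 - 1.5Q)q_E - (28q_E + q_E²). Setting ∂π_E/∂q_E = 0: 50 - 5q_E - (3/2)(q_B) = 0.
Best responses: q_B = (43 - (3/2)q_E)/5, q_E = (50 - (3/2)q_B)/5.
Solving the pair: q_B = 80/13, q_E = 106/13.
Price P = 78 - (3/2)·(186/13) = 735/13.
Echo's profit: (735/13)·(106/13) - 28·(106/13) - (106/13)² = 166.2130.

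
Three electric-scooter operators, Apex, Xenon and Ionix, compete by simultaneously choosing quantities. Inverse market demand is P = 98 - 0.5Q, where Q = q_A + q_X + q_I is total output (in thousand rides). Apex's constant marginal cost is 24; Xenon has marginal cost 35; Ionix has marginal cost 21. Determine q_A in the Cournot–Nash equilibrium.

41

Apex's profit: π_A = (98 - 0.5Q)q_A - (24q_A). Setting ∂π_A/∂q_A = 0: 74 - q_A - (1/2)(q_X + q_I) = 0.
Xenon's profit: π_X = (98 - 0.5Q)q_X - (35q_X). Setting ∂π_X/∂q_X = 0: 63 - q_X - (1/2)(q_A + q_I) = 0.
Ionix's profit: π_I = (98 - 0.5Q)q_I - (21q_I). Setting ∂π_I/∂q_I = 0: 77 - q_I - (1/2)(q_A + q_X) = 0.
Adding the 3 first-order conditions: 214 − 2Q = 0, so Q = 107.
Back-substituting: q_A = (74 − 107/2)/(1/2) = 41, q_X = (63 − 107/2)/(1/2) = 19, q_I = (77 − 107/2)/(1/2) = 47.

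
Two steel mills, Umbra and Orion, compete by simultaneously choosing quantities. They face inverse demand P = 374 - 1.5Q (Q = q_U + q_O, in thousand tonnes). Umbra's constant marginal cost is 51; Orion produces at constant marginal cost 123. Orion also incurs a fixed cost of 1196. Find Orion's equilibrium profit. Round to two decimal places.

Umbra's profit: π_U = (374 - 1.5Q)q_U - (51q_U). Setting ∂π_U/∂q_U = 0: 323 - 3q_U - (3/2)(q_O) = 0.
Orion's first-order condition: 251 - 3q_O - (3/2)(q_U) = 0.
Best responses: q_U = (323 - (3/2)q_O)/3, q_O = (251 - (3/2)q_U)/3.
Solving the pair: q_U = 790/9, q_O = 358/9.
Price P = 374 - (3/2)·(1148/9) = 548/3.
Orion's profit: (548/3 - 123)·(358/9) - 1196 = 1177.4074.

1177.41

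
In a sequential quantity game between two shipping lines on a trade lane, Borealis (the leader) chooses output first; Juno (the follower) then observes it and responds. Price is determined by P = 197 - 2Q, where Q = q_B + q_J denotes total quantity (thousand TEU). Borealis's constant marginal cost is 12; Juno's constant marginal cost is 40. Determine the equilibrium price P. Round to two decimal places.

The follower Juno best-responds to any q_B: π_J = (197 - 2Q)q_J - 40q_J.
Setting the follower's marginal profit to zero, 157 - 2q_B - 4q_J = 0, i.e. q_J = (157 - 2q_B)/4.
The leader anticipates this reaction. Substituting into P = 197 - 2Q gives P = 237/2 - q_B, so π_B = (237/2 - q_B)q_B - 12q_B.
The leader's first-order condition 213/2 - 2q_B = 0 yields q_B = 213/4.
Then q_J = (157 - 2·(213/4))/4 = 101/8.
Total output Q = 527/8, so price P = 197 - 2·(527/8) = 261/4.

65.25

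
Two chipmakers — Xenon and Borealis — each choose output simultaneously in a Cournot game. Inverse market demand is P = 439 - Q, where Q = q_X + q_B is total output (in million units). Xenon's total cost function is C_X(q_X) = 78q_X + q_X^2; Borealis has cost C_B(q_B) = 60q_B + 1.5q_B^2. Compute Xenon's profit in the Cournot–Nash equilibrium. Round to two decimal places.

Xenon's profit: π_X = (439 - Q)q_X - (78q_X + q_X²). Setting ∂π_X/∂q_X = 0: 361 - 4q_X - (q_B) = 0.
Borealis's first-order condition: 379 - 5q_B - (q_X) = 0.
Rearranging gives the reaction functions q_X = (361 - q_B)/4 and q_B = (379 - q_X)/5.
Solving the pair: q_X = 1426/19, q_B = 1155/19.
Price P = 439 - 135.8421 = 303.1579.
Xenon's profit: 303.1579·(1426/19) - 78·(1426/19) - (1426/19)² = 11265.7950.

11265.80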